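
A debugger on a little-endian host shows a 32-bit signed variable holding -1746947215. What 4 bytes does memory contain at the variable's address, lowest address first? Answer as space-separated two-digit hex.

71 B3 DF 97

Two's complement of -1746947215 in 32 bits: 1746947215 = 0x68204C8F; invert → 0x97DFB370; add 1 → 0x97DFB371.
Split into bytes (most-significant first): 97 DF B3 71.
Little-endian: lowest address holds the least-significant byte.
So at ascending addresses the bytes are 71 B3 DF 97.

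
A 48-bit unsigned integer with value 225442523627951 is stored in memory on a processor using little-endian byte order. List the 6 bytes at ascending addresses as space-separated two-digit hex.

AF C1 89 ED 09 CD

225442523627951 in hexadecimal, padded to 48 bits, is 0xCD09ED89C1AF.
Split into bytes (most-significant first): CD 09 ED 89 C1 AF.
In little-endian order the low byte comes first in memory.
So at ascending addresses the bytes are AF C1 89 ED 09 CD.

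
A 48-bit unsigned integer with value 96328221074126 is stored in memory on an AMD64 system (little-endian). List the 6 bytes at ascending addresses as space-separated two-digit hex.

CE 22 66 29 9C 57

96328221074126 in hexadecimal, padded to 48 bits, is 0x579C296622CE.
Split into bytes (most-significant first): 57 9C 29 66 22 CE.
Little-endian stores the least-significant byte at the lowest address.
So at ascending addresses the bytes are CE 22 66 29 9C 57.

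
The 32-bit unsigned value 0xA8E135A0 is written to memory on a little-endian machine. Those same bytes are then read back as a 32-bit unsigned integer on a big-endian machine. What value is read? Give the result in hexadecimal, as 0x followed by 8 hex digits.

Stored little-endian, the bytes at ascending addresses are A0 35 E1 A8.
Read back as big-endian, the last byte is least significant, giving 0xA035E1A8.

0xA035E1A8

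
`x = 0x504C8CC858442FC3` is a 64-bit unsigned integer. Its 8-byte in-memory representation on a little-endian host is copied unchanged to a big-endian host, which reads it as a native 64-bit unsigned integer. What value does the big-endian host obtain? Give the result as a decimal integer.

14064535309413796944

Stored little-endian, the bytes at ascending addresses are C3 2F 44 58 C8 8C 4C 50.
Read back as big-endian, the last byte is least significant, giving 0xC32F4458C88C4C50.
0xC32F4458C88C4C50 = 14064535309413796944.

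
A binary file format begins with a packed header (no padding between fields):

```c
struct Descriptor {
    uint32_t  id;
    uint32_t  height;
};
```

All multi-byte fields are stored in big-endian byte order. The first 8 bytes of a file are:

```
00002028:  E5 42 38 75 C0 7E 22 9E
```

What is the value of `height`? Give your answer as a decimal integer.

3229491870

`height` follows `id` (4 bytes), so it starts at byte offset 4 and occupies 4 bytes.
Bytes at offsets 4..7: C0 7E 22 9E.
Big-endian stores the most-significant byte at the lowest address.
The bytes are already most-significant first: 0xC07E229E.
0xC07E229E = 3229491870.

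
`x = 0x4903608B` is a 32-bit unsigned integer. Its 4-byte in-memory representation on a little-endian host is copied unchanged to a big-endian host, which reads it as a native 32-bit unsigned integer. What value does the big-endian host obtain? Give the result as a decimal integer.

2338325321

Stored little-endian, the bytes at ascending addresses are 8B 60 03 49.
Read back as big-endian, the last byte is least significant, giving 0x8B600349.
0x8B600349 = 2338325321.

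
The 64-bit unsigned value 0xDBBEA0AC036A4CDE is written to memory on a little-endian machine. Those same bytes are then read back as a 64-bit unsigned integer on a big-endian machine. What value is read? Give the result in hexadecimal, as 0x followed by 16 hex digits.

Stored little-endian, the bytes at ascending addresses are DE 4C 6A 03 AC A0 BE DB.
Read back as big-endian, the last byte is least significant, giving 0xDE4C6A03ACA0BEDB.

0xDE4C6A03ACA0BEDB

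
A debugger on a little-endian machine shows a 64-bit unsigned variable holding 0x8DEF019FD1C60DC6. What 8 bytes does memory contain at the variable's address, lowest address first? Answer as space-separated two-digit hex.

Split into bytes (most-significant first): 8D EF 01 9F D1 C6 0D C6.
In little-endian order the low byte comes first in memory.
So at ascending addresses the bytes are C6 0D C6 D1 9F 01 EF 8D.

C6 0D C6 D1 9F 01 EF 8D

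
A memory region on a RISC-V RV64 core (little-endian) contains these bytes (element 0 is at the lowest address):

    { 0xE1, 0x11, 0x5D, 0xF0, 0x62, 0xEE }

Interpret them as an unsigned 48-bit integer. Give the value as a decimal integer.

Little-endian stores the least-significant byte at the lowest address.
Reassemble most-significant byte first: EE 62 F0 5D 11 E1 → 0xEE62F05D11E1.
0xEE62F05D11E1 = 262108706836961.

262108706836961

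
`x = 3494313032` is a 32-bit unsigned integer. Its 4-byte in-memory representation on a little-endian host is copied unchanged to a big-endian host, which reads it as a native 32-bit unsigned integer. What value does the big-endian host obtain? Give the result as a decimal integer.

3494313032 in 32-bit hexadecimal is 0xD046FC48.
Stored little-endian, the bytes at ascending addresses are 48 FC 46 D0.
Read back as big-endian, the last byte is least significant, giving 0x48FC46D0.
0x48FC46D0 = 1224492752.

1224492752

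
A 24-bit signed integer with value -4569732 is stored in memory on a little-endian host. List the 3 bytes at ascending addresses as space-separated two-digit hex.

Two's complement of -4569732 in 24 bits: 4569732 = 0x45BA84; invert → 0xBA457B; add 1 → 0xBA457C.
Split into bytes (most-significant first): BA 45 7C.
In little-endian order the low byte comes first in memory.
So at ascending addresses the bytes are 7C 45 BA.

7C 45 BA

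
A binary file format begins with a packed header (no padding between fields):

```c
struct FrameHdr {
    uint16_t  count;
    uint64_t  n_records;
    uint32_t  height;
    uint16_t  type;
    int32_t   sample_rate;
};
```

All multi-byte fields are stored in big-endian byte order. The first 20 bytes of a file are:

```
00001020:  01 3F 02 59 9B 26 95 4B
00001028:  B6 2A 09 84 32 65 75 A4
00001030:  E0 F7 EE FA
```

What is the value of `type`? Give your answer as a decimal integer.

`type` follows `count` (2 B), `n_records` (8 B), `height` (4 B), so it starts at offset 2 + 8 + 4 = 14 and occupies 2 bytes.
Bytes at offsets 14..15: 75 A4.
In big-endian order the high byte comes first in memory.
The bytes are already most-significant first: 0x75A4.
0x75A4 = 30116.

30116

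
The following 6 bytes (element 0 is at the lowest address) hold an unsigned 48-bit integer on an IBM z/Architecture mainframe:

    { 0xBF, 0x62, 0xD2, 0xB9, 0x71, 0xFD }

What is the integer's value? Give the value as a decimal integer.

210431163068925

In big-endian order the high byte comes first in memory.
The bytes are already most-significant first: 0xBF62D2B971FD.
0xBF62D2B971FD = 210431163068925.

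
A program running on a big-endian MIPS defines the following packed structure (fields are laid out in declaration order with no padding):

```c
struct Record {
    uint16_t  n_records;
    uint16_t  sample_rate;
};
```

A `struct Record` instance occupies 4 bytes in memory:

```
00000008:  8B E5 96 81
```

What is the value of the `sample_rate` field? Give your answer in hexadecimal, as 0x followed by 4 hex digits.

`sample_rate` follows `n_records` (2 bytes), so it starts at byte offset 2 and occupies 2 bytes.
Bytes at offsets 2..3: 96 81.
Big-endian: lowest address holds the most-significant byte.
The bytes are already most-significant first: 0x9681.

0x9681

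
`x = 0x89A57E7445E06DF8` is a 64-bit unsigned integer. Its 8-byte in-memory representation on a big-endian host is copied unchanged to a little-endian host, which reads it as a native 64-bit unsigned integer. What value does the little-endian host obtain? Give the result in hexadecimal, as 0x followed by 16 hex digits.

Stored big-endian, the bytes at ascending addresses are 89 A5 7E 74 45 E0 6D F8.
Read back as little-endian, the first byte is least significant, giving 0xF86DE045747EA589.

0xF86DE045747EA589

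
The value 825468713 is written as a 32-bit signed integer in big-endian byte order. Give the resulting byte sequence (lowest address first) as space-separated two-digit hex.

31 33 A7 29

825468713 in hexadecimal, padded to 32 bits, is 0x3133A729.
Split into bytes (most-significant first): 31 33 A7 29.
Big-endian: lowest address holds the most-significant byte.
So the memory order matches the most-significant-first order: 31 33 A7 29.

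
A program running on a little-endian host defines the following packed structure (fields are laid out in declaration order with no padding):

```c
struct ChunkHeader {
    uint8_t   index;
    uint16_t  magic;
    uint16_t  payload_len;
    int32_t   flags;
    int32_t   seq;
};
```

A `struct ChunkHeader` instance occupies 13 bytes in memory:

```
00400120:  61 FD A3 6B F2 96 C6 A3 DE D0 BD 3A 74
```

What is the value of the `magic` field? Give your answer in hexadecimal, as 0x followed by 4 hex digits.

`magic` follows `index` (1 byte), so it starts at byte offset 1 and occupies 2 bytes.
Bytes at offsets 1..2: FD A3.
In little-endian order the low byte comes first in memory.
Reassemble most-significant byte first: A3 FD → 0xA3FD.

0xA3FD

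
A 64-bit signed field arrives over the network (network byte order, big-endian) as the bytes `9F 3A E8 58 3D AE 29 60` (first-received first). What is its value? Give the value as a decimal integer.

-6973005607340201632

Big-endian stores the most-significant byte at the lowest address.
The bytes are already most-significant first: 0x9F3AE8583DAE2960.
Top bit is set, so as a signed 64-bit value this is 0x9F3AE8583DAE2960 − 2^64 = -6973005607340201632.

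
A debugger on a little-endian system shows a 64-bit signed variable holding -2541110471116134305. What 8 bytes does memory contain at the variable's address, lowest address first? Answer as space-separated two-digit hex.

Two's complement of -2541110471116134305 in 64 bits: 2541110471116134305 = 0x2343D68295E717A1; invert → 0xDCBC297D6A18E85E; add 1 → 0xDCBC297D6A18E85F.
Split into bytes (most-significant first): DC BC 29 7D 6A 18 E8 5F.
Little-endian: lowest address holds the least-significant byte.
So at ascending addresses the bytes are 5F E8 18 6A 7D 29 BC DC.

5F E8 18 6A 7D 29 BC DC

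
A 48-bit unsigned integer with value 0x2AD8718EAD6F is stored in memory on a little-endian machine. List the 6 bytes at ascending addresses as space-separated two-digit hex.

6F AD 8E 71 D8 2A

Split into bytes (most-significant first): 2A D8 71 8E AD 6F.
In little-endian order the low byte comes first in memory.
So at ascending addresses the bytes are 6F AD 8E 71 D8 2A.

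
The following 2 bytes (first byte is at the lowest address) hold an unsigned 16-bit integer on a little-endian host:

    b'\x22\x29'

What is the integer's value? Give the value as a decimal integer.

10530

Little-endian: lowest address holds the least-significant byte.
Reassemble most-significant byte first: 29 22 → 0x2922.
0x2922 = 10530.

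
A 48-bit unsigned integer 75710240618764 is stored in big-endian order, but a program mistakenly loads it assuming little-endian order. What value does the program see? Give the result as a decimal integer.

13718119897924

75710240618764 in 48-bit hexadecimal is 0x44DBA9FF790C.
Stored big-endian, the bytes at ascending addresses are 44 DB A9 FF 79 0C.
Read back as little-endian, the first byte is least significant, giving 0x0C79FFA9DB44.
0x0C79FFA9DB44 = 13718119897924.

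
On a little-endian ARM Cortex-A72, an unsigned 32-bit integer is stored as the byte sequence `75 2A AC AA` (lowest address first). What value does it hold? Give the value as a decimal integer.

2863409781

Little-endian: lowest address holds the least-significant byte.
Reassemble most-significant byte first: AA AC 2A 75 → 0xAAAC2A75.
0xAAAC2A75 = 2863409781.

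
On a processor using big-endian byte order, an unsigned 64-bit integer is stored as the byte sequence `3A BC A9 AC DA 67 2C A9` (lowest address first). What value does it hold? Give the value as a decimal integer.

4232444309685087401

Big-endian: lowest address holds the most-significant byte.
The bytes are already most-significant first: 0x3ABCA9ACDA672CA9.
0x3ABCA9ACDA672CA9 = 4232444309685087401.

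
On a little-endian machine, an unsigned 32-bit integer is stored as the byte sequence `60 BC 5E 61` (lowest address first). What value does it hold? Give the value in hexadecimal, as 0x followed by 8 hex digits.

0x615EBC60

Little-endian stores the least-significant byte at the lowest address.
Reassemble most-significant byte first: 61 5E BC 60 → 0x615EBC60.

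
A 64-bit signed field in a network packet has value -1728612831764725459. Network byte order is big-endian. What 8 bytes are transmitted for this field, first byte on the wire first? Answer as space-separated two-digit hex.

E8 02 BB C9 C0 7B 41 2D

Two's complement of -1728612831764725459 in 64 bits: 1728612831764725459 = 0x17FD44363F84BED3; invert → 0xE802BBC9C07B412C; add 1 → 0xE802BBC9C07B412D.
Split into bytes (most-significant first): E8 02 BB C9 C0 7B 41 2D.
Big-endian: lowest address holds the most-significant byte.
So the memory order matches the most-significant-first order: E8 02 BB C9 C0 7B 41 2D.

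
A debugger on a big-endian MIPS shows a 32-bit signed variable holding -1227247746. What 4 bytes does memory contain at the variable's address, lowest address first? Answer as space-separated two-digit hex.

Two's complement of -1227247746 in 32 bits: 1227247746 = 0x49265082; invert → 0xB6D9AF7D; add 1 → 0xB6D9AF7E.
Split into bytes (most-significant first): B6 D9 AF 7E.
Big-endian stores the most-significant byte at the lowest address.
So the memory order matches the most-significant-first order: B6 D9 AF 7E.

B6 D9 AF 7E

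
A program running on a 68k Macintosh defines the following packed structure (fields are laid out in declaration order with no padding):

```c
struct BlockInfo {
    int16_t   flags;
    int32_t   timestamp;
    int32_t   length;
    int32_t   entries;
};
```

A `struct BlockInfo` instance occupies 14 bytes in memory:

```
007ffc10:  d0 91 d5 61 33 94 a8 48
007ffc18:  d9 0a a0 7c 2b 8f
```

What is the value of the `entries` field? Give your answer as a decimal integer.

-1602475121

`entries` follows `flags` (2 B), `timestamp` (4 B), `length` (4 B), so it starts at offset 2 + 4 + 4 = 10 and occupies 4 bytes.
Bytes at offsets 10..13: A0 7C 2B 8F.
Big-endian stores the most-significant byte at the lowest address.
The bytes are already most-significant first: 0xA07C2B8F.
Top bit is set, so as a signed 32-bit value this is 0xA07C2B8F − 2^32 = -1602475121.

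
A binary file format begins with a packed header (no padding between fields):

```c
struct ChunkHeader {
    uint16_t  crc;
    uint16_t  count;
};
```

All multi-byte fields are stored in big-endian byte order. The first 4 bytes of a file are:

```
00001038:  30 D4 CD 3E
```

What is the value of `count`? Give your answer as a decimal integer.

52542

`count` follows `crc` (2 bytes), so it starts at byte offset 2 and occupies 2 bytes.
Bytes at offsets 2..3: CD 3E.
In big-endian order the high byte comes first in memory.
The bytes are already most-significant first: 0xCD3E.
0xCD3E = 52542.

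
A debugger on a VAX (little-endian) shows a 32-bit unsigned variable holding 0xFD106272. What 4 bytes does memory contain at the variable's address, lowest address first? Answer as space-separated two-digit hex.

Split into bytes (most-significant first): FD 10 62 72.
In little-endian order the low byte comes first in memory.
So at ascending addresses the bytes are 72 62 10 FD.

72 62 10 FD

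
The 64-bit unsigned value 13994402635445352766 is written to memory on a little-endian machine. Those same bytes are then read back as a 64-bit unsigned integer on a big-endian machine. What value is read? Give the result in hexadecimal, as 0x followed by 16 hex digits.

13994402635445352766 in 64-bit hexadecimal is 0xC2361B0D2982B93E.
Stored little-endian, the bytes at ascending addresses are 3E B9 82 29 0D 1B 36 C2.
Read back as big-endian, the last byte is least significant, giving 0x3EB982290D1B36C2.

0x3EB982290D1B36C2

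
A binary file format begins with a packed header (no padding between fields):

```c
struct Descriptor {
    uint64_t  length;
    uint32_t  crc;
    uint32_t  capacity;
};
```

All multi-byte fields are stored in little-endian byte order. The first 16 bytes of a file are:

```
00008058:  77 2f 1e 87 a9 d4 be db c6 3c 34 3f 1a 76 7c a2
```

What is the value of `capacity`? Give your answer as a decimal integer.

2726065690

`capacity` follows `length` (8 B), `crc` (4 B), so it starts at offset 8 + 4 = 12 and occupies 4 bytes.
Bytes at offsets 12..15: 1A 76 7C A2.
In little-endian order the low byte comes first in memory.
Reassemble most-significant byte first: A2 7C 76 1A → 0xA27C761A.
0xA27C761A = 2726065690.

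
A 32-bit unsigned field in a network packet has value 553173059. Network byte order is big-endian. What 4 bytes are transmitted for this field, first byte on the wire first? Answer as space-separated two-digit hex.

20 F8 C0 43

553173059 in hexadecimal, padded to 32 bits, is 0x20F8C043.
Split into bytes (most-significant first): 20 F8 C0 43.
Big-endian: lowest address holds the most-significant byte.
So the memory order matches the most-significant-first order: 20 F8 C0 43.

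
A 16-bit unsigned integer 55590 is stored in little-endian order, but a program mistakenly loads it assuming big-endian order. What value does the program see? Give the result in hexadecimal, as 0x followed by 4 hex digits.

0x26D9

55590 in 16-bit hexadecimal is 0xD926.
Stored little-endian, the bytes at ascending addresses are 26 D9.
Read back as big-endian, the last byte is least significant, giving 0x26D9.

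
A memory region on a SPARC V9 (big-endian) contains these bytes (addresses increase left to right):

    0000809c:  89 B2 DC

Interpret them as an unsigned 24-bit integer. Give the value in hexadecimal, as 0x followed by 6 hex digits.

0x89B2DC

Big-endian stores the most-significant byte at the lowest address.
The bytes are already most-significant first: 0x89B2DC.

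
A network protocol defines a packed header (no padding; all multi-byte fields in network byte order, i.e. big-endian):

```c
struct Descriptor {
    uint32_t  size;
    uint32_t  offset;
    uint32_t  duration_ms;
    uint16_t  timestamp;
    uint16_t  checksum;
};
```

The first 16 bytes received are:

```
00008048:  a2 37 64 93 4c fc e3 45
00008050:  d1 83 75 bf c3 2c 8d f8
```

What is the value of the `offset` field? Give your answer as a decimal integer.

`offset` follows `size` (4 bytes), so it starts at byte offset 4 and occupies 4 bytes.
Bytes at offsets 4..7: 4C FC E3 45.
Big-endian: lowest address holds the most-significant byte.
The bytes are already most-significant first: 0x4CFCE345.
0x4CFCE345 = 1291641669.

1291641669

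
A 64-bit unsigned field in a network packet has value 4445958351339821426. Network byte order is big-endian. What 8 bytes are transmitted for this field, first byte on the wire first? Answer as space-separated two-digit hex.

4445958351339821426 in hexadecimal, padded to 64 bits, is 0x3DB3379099CA9972.
Split into bytes (most-significant first): 3D B3 37 90 99 CA 99 72.
In big-endian order the high byte comes first in memory.
So the memory order matches the most-significant-first order: 3D B3 37 90 99 CA 99 72.

3D B3 37 90 99 CA 99 72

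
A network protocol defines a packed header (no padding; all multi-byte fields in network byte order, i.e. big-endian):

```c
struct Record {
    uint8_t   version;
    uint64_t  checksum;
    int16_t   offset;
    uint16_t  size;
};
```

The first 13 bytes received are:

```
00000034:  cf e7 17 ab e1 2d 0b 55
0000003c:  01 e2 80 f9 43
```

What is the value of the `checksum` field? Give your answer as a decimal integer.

16651967130837406977

`checksum` follows `version` (1 byte), so it starts at byte offset 1 and occupies 8 bytes.
Bytes at offsets 1..8: E7 17 AB E1 2D 0B 55 01.
Big-endian stores the most-significant byte at the lowest address.
The bytes are already most-significant first: 0xE717ABE12D0B5501.
0xE717ABE12D0B5501 = 16651967130837406977.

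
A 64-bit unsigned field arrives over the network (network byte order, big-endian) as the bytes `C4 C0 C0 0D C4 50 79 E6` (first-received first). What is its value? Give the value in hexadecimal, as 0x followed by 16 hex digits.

Big-endian: lowest address holds the most-significant byte.
The bytes are already most-significant first: 0xC4C0C00DC45079E6.

0xC4C0C00DC45079E6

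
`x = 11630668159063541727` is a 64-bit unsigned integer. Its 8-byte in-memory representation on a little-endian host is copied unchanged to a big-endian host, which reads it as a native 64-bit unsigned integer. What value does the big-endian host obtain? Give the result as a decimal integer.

11630668159063541727 in 64-bit hexadecimal is 0xA1686F11996DC7DF.
Stored little-endian, the bytes at ascending addresses are DF C7 6D 99 11 6F 68 A1.
Read back as big-endian, the last byte is least significant, giving 0xDFC76D99116F68A1.
0xDFC76D99116F68A1 = 16124977495013288097.

16124977495013288097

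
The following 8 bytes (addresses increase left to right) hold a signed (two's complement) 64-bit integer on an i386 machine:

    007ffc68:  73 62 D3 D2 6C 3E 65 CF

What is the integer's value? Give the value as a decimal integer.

-3502324498096233869

Little-endian stores the least-significant byte at the lowest address.
Reassemble most-significant byte first: CF 65 3E 6C D2 D3 62 73 → 0xCF653E6CD2D36273.
Top bit is set, so as a signed 64-bit value this is 0xCF653E6CD2D36273 − 2^64 = -3502324498096233869.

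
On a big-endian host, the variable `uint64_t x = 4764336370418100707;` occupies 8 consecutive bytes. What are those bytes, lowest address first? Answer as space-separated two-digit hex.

4764336370418100707 in hexadecimal, padded to 64 bits, is 0x421E52AFB53EA9E3.
Split into bytes (most-significant first): 42 1E 52 AF B5 3E A9 E3.
In big-endian order the high byte comes first in memory.
So the memory order matches the most-significant-first order: 42 1E 52 AF B5 3E A9 E3.

42 1E 52 AF B5 3E A9 E3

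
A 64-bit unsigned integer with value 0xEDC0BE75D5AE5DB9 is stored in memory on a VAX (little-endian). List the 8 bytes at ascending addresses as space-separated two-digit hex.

B9 5D AE D5 75 BE C0 ED

Split into bytes (most-significant first): ED C0 BE 75 D5 AE 5D B9.
Little-endian stores the least-significant byte at the lowest address.
So at ascending addresses the bytes are B9 5D AE D5 75 BE C0 ED.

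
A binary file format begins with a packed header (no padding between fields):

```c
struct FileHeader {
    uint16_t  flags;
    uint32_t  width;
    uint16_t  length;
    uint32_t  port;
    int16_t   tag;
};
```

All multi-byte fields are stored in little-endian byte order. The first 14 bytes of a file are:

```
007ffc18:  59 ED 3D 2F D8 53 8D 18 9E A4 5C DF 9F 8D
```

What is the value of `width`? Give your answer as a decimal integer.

`width` follows `flags` (2 bytes), so it starts at byte offset 2 and occupies 4 bytes.
Bytes at offsets 2..5: 3D 2F D8 53.
Little-endian stores the least-significant byte at the lowest address.
Reassemble most-significant byte first: 53 D8 2F 3D → 0x53D82F3D.
0x53D82F3D = 1406676797.

1406676797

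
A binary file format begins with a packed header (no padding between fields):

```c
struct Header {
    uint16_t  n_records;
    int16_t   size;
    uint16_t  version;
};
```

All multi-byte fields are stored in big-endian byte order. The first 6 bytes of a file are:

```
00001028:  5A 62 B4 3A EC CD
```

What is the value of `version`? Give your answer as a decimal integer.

`version` follows `n_records` (2 B), `size` (2 B), so it starts at offset 2 + 2 = 4 and occupies 2 bytes.
Bytes at offsets 4..5: EC CD.
Big-endian: lowest address holds the most-significant byte.
The bytes are already most-significant first: 0xECCD.
0xECCD = 60621.

60621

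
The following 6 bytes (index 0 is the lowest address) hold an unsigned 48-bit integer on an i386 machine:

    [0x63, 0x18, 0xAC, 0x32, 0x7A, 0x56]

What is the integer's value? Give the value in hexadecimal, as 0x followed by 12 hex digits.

0x567A32AC1863

In little-endian order the low byte comes first in memory.
Reassemble most-significant byte first: 56 7A 32 AC 18 63 → 0x567A32AC1863.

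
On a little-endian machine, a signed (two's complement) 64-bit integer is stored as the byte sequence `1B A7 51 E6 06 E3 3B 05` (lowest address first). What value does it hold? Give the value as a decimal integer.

Little-endian stores the least-significant byte at the lowest address.
Reassemble most-significant byte first: 05 3B E3 06 E6 51 A7 1B → 0x053BE306E651A71B.
0x053BE306E651A71B = 377144612588988187.

377144612588988187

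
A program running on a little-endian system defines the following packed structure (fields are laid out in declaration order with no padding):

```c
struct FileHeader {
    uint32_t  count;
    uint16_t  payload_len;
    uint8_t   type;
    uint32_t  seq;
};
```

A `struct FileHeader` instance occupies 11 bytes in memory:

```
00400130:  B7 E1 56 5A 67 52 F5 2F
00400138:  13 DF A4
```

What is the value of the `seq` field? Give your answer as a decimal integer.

2766082863

`seq` follows `count` (4 B), `payload_len` (2 B), `type` (1 B), so it starts at offset 4 + 2 + 1 = 7 and occupies 4 bytes.
Bytes at offsets 7..10: 2F 13 DF A4.
Little-endian: lowest address holds the least-significant byte.
Reassemble most-significant byte first: A4 DF 13 2F → 0xA4DF132F.
0xA4DF132F = 2766082863.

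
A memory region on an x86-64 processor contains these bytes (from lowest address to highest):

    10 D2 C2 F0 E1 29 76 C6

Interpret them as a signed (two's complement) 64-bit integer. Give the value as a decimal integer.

Little-endian: lowest address holds the least-significant byte.
Reassemble most-significant byte first: C6 76 29 E1 F0 C2 D2 10 → 0xC67629E1F0C2D210.
Top bit is set, so as a signed 64-bit value this is 0xC67629E1F0C2D210 − 2^64 = -4146080356564282864.

-4146080356564282864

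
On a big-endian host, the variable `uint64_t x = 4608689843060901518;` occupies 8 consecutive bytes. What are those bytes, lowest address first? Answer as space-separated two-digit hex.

4608689843060901518 in hexadecimal, padded to 64 bits, is 0x3FF55AFE8F98868E.
Split into bytes (most-significant first): 3F F5 5A FE 8F 98 86 8E.
In big-endian order the high byte comes first in memory.
So the memory order matches the most-significant-first order: 3F F5 5A FE 8F 98 86 8E.

3F F5 5A FE 8F 98 86 8E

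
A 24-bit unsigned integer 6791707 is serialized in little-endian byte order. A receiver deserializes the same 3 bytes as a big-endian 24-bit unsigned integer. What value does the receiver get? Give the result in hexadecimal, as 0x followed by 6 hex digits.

0x1BA267

6791707 in 24-bit hexadecimal is 0x67A21B.
Stored little-endian, the bytes at ascending addresses are 1B A2 67.
Read back as big-endian, the last byte is least significant, giving 0x1BA267.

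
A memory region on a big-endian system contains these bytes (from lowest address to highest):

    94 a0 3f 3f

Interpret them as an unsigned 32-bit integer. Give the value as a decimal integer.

2493529919

In big-endian order the high byte comes first in memory.
The bytes are already most-significant first: 0x94A03F3F.
0x94A03F3F = 2493529919.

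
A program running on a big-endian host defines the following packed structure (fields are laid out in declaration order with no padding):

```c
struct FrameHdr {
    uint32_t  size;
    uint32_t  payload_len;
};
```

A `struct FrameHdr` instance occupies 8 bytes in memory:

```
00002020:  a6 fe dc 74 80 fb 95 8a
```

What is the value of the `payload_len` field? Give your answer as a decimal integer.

2163971466

`payload_len` follows `size` (4 bytes), so it starts at byte offset 4 and occupies 4 bytes.
Bytes at offsets 4..7: 80 FB 95 8A.
Big-endian: lowest address holds the most-significant byte.
The bytes are already most-significant first: 0x80FB958A.
0x80FB958A = 2163971466.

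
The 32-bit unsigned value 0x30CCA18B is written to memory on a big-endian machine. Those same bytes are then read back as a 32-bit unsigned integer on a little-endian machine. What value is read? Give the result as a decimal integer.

2342636592

Stored big-endian, the bytes at ascending addresses are 30 CC A1 8B.
Read back as little-endian, the first byte is least significant, giving 0x8BA1CC30.
0x8BA1CC30 = 2342636592.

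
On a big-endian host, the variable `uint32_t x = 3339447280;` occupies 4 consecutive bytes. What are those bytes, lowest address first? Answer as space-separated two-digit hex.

C7 0B EB F0

3339447280 in hexadecimal, padded to 32 bits, is 0xC70BEBF0.
Split into bytes (most-significant first): C7 0B EB F0.
Big-endian stores the most-significant byte at the lowest address.
So the memory order matches the most-significant-first order: C7 0B EB F0.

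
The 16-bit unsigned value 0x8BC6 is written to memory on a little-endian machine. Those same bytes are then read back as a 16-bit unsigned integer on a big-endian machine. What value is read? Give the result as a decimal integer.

Stored little-endian, the bytes at ascending addresses are C6 8B.
Read back as big-endian, the last byte is least significant, giving 0xC68B.
0xC68B = 50827.

50827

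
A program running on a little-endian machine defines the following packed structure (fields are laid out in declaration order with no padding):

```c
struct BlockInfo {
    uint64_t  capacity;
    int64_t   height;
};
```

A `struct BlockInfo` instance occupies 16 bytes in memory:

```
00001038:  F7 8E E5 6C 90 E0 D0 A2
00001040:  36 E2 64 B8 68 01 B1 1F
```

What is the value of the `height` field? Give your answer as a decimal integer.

`height` follows `capacity` (8 bytes), so it starts at byte offset 8 and occupies 8 bytes.
Bytes at offsets 8..15: 36 E2 64 B8 68 01 B1 1F.
In little-endian order the low byte comes first in memory.
Reassemble most-significant byte first: 1F B1 01 68 B8 64 E2 36 → 0x1FB10168B864E236.
0x1FB10168B864E236 = 2283608035335397942.

2283608035335397942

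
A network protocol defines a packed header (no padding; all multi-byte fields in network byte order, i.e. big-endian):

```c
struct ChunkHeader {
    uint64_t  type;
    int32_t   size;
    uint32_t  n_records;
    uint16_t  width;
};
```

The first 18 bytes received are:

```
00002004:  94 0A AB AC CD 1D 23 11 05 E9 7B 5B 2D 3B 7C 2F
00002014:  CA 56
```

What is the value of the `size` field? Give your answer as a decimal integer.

99187547

`size` follows `type` (8 bytes), so it starts at byte offset 8 and occupies 4 bytes.
Bytes at offsets 8..11: 05 E9 7B 5B.
In big-endian order the high byte comes first in memory.
The bytes are already most-significant first: 0x05E97B5B.
0x05E97B5B = 99187547.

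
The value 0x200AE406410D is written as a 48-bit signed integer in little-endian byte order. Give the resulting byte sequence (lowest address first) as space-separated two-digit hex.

Split into bytes (most-significant first): 20 0A E4 06 41 0D.
In little-endian order the low byte comes first in memory.
So at ascending addresses the bytes are 0D 41 06 E4 0A 20.

0D 41 06 E4 0A 20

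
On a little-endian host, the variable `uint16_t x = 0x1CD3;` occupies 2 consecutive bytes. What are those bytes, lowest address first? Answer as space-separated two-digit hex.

D3 1C

Split into bytes (most-significant first): 1C D3.
Little-endian: lowest address holds the least-significant byte.
So at ascending addresses the bytes are D3 1C.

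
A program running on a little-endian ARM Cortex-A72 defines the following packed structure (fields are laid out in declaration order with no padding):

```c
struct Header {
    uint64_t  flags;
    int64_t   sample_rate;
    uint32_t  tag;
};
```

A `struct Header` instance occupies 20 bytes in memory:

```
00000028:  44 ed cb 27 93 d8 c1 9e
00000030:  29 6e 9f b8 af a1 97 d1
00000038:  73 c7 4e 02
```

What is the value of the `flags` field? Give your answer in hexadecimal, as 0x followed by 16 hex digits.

`flags` is the first field, at byte offset 0, occupying 8 bytes.
Bytes at offsets 0..7: 44 ED CB 27 93 D8 C1 9E.
In little-endian order the low byte comes first in memory.
Reassemble most-significant byte first: 9E C1 D8 93 27 CB ED 44 → 0x9EC1D89327CBED44.

0x9EC1D89327CBED44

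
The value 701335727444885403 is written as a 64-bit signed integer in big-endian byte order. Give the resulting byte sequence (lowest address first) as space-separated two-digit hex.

701335727444885403 in hexadecimal, padded to 64 bits, is 0x09BBA520D6A47F9B.
Split into bytes (most-significant first): 09 BB A5 20 D6 A4 7F 9B.
In big-endian order the high byte comes first in memory.
So the memory order matches the most-significant-first order: 09 BB A5 20 D6 A4 7F 9B.

09 BB A5 20 D6 A4 7F 9B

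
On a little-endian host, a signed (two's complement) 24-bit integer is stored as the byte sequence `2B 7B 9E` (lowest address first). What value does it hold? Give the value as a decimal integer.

-6390997

Little-endian stores the least-significant byte at the lowest address.
Reassemble most-significant byte first: 9E 7B 2B → 0x9E7B2B.
Top bit is set, so as a signed 24-bit value this is 0x9E7B2B − 2^24 = -6390997.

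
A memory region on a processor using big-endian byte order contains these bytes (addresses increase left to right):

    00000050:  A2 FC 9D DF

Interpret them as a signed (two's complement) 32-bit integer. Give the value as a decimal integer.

In big-endian order the high byte comes first in memory.
The bytes are already most-significant first: 0xA2FC9DDF.
Top bit is set, so as a signed 32-bit value this is 0xA2FC9DDF − 2^32 = -1560502817.

-1560502817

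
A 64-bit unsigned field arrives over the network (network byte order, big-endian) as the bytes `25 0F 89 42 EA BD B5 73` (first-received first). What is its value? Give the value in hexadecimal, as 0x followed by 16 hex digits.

0x250F8942EABDB573

Big-endian: lowest address holds the most-significant byte.
The bytes are already most-significant first: 0x250F8942EABDB573.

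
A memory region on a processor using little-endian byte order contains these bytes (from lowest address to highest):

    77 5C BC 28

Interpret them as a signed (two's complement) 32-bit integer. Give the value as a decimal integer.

Little-endian stores the least-significant byte at the lowest address.
Reassemble most-significant byte first: 28 BC 5C 77 → 0x28BC5C77.
0x28BC5C77 = 683433079.

683433079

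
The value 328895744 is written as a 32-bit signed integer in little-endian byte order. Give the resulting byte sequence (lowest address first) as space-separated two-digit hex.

328895744 in hexadecimal, padded to 32 bits, is 0x139A8D00.
Split into bytes (most-significant first): 13 9A 8D 00.
In little-endian order the low byte comes first in memory.
So at ascending addresses the bytes are 00 8D 9A 13.

00 8D 9A 13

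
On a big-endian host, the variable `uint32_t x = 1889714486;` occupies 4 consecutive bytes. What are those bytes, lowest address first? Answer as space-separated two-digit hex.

1889714486 in hexadecimal, padded to 32 bits, is 0x70A2C136.
Split into bytes (most-significant first): 70 A2 C1 36.
Big-endian stores the most-significant byte at the lowest address.
So the memory order matches the most-significant-first order: 70 A2 C1 36.

70 A2 C1 36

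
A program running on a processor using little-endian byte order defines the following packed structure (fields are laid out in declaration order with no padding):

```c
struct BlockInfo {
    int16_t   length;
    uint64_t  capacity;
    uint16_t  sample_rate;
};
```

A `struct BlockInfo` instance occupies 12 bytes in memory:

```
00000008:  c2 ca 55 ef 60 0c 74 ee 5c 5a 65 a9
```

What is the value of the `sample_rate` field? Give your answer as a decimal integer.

43365

`sample_rate` follows `length` (2 B), `capacity` (8 B), so it starts at offset 2 + 8 = 10 and occupies 2 bytes.
Bytes at offsets 10..11: 65 A9.
In little-endian order the low byte comes first in memory.
Reassemble most-significant byte first: A9 65 → 0xA965.
0xA965 = 43365.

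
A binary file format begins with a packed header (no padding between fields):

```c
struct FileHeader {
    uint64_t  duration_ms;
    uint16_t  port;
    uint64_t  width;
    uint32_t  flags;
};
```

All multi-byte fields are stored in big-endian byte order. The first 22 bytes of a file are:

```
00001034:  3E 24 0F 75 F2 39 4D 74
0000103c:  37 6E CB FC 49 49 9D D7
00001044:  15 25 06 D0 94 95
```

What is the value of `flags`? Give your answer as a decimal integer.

`flags` follows `duration_ms` (8 B), `port` (2 B), `width` (8 B), so it starts at offset 8 + 2 + 8 = 18 and occupies 4 bytes.
Bytes at offsets 18..21: 06 D0 94 95.
Big-endian: lowest address holds the most-significant byte.
The bytes are already most-significant first: 0x06D09495.
0x06D09495 = 114332821.

114332821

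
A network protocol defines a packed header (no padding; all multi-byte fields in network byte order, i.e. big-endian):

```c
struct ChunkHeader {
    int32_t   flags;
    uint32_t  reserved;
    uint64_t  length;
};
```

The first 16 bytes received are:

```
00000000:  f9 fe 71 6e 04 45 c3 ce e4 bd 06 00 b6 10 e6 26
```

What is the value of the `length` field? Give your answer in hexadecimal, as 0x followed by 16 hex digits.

`length` follows `flags` (4 B), `reserved` (4 B), so it starts at offset 4 + 4 = 8 and occupies 8 bytes.
Bytes at offsets 8..15: E4 BD 06 00 B6 10 E6 26.
Big-endian: lowest address holds the most-significant byte.
The bytes are already most-significant first: 0xE4BD0600B610E626.

0xE4BD0600B610E626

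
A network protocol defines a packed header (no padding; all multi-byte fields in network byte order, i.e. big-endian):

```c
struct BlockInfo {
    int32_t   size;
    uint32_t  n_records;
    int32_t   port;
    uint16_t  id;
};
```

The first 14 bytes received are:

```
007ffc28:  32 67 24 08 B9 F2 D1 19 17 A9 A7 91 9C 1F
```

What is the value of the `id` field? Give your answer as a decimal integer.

39967

`id` follows `size` (4 B), `n_records` (4 B), `port` (4 B), so it starts at offset 4 + 4 + 4 = 12 and occupies 2 bytes.
Bytes at offsets 12..13: 9C 1F.
In big-endian order the high byte comes first in memory.
The bytes are already most-significant first: 0x9C1F.
0x9C1F = 39967.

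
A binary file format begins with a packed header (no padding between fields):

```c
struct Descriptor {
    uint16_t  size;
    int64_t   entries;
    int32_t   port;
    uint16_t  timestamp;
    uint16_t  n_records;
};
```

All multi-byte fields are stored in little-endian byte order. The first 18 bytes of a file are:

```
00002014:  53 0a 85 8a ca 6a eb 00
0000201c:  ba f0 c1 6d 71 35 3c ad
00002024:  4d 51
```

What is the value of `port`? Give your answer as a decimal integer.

896626113

`port` follows `size` (2 B), `entries` (8 B), so it starts at offset 2 + 8 = 10 and occupies 4 bytes.
Bytes at offsets 10..13: C1 6D 71 35.
Little-endian: lowest address holds the least-significant byte.
Reassemble most-significant byte first: 35 71 6D C1 → 0x35716DC1.
0x35716DC1 = 896626113.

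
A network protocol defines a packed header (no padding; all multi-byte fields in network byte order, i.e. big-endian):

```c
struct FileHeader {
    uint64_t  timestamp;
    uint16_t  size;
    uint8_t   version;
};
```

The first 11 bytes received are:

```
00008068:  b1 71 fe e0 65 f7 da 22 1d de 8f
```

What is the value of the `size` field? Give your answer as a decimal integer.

7646

`size` follows `timestamp` (8 bytes), so it starts at byte offset 8 and occupies 2 bytes.
Bytes at offsets 8..9: 1D DE.
In big-endian order the high byte comes first in memory.
The bytes are already most-significant first: 0x1DDE.
0x1DDE = 7646.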